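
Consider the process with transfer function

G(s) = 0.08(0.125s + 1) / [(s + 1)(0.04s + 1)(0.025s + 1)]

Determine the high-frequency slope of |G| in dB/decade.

-40 dB/decade

Each pole contributes −20 dB/decade at high frequency; each zero contributes +20 dB/decade.
Net: 1 zero(s) − 3 pole(s) → -40 dB/decade.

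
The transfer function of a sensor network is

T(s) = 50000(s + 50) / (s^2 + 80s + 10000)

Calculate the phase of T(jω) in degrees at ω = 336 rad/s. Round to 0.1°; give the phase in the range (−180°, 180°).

-83.8°

At s = jω = j336:
zero (s+50): 50 + j336 → |·| = √(50²+336²) = √115396 ≈ 339.7, ∠ = arctan(336/50) ≈ 81.54°
quadratic: (j336)² + 80·j336 + 10000 = -102896 + j26880 → |·| ≈ 1.0635e+05, ∠ ≈ 165.36°
∠T = 81.54° − 165.36° = -83.82°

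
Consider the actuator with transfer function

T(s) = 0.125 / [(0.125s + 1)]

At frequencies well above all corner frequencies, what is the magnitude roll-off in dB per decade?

-20 dB/decade

Each pole contributes −20 dB/decade at high frequency; each zero contributes +20 dB/decade.
Net: 0 zero(s) − 1 pole(s) → -20 dB/decade.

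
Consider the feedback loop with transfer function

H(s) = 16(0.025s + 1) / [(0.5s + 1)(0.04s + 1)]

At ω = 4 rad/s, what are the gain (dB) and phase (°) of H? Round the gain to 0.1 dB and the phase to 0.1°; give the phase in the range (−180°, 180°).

17.0 dB, -66.8°

At ω = 4 rad/s:
zero (1 + j4·0.025) = 1 + j0.1 → |·| ≈ 1.005, ∠ ≈ 5.71°
pole (1 + j4·0.5) = 1 + j2 → |·| ≈ 2.2361, ∠ ≈ 63.43°
pole (1 + j4·0.04) = 1 + j0.16 → |·| ≈ 1.0127, ∠ ≈ 9.09°
|H| = 16 · 1.005 / (2.2361 · 1.0127) ≈ 7.1009
Gain = 20 log₁₀(7.1009) ≈ 17.03 dB
∠H = (5.71°) − (63.43° + 9.09°) = -66.81°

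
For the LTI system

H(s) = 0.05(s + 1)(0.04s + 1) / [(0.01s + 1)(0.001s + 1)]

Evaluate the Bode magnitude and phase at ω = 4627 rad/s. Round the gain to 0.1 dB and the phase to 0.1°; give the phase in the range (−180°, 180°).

At ω = 4627 rad/s:
zero (1 + j4627·1) = 1 + j4627 → |·| ≈ 4627, ∠ ≈ 89.99°
zero (1 + j4627·0.04) = 1 + j185.08 → |·| ≈ 185.08, ∠ ≈ 89.69°
pole (1 + j4627·0.01) = 1 + j46.27 → |·| ≈ 46.281, ∠ ≈ 88.76°
pole (1 + j4627·0.001) = 1 + j4.627 → |·| ≈ 4.7338, ∠ ≈ 77.80°
|H| = 0.05 · 4627 · 185.08 / (46.281 · 4.7338) ≈ 195.44
Gain = 20 log₁₀(195.44) ≈ 45.82 dB
∠H = (89.99° + 89.69°) − (88.76° + 77.80°) = 13.12°

45.8 dB, 13.1°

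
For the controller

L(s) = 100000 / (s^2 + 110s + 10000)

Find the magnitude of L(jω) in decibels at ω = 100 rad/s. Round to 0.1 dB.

19.2 dB

At s = jω = j100:
quadratic: (j100)² + 110·j100 + 10000 = 0 + j11000 → |·| ≈ 11000, ∠ ≈ 90.00°
|L| = 100000 / 11000 ≈ 9.0909
Gain = 20 log₁₀(9.0909) ≈ 19.17 dB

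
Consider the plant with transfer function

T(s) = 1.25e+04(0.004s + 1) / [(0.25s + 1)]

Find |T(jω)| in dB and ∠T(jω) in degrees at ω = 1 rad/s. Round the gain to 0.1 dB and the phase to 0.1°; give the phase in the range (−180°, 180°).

81.7 dB, -13.8°

At ω = 1 rad/s:
zero (1 + j1·0.004) = 1 + j0.004 → |·| ≈ 1, ∠ ≈ 0.23°
pole (1 + j1·0.25) = 1 + j0.25 → |·| ≈ 1.0308, ∠ ≈ 14.04°
|T| = 1.25e+04 · 1 / (1.0308) ≈ 12127
Gain = 20 log₁₀(12127) ≈ 81.68 dB
∠T = (0.23°) − (14.04°) = -13.81°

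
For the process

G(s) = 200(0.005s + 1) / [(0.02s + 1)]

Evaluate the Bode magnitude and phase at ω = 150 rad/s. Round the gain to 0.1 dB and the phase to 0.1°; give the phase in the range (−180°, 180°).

At ω = 150 rad/s:
zero (1 + j150·0.005) = 1 + j0.75 → |·| ≈ 1.25, ∠ ≈ 36.87°
pole (1 + j150·0.02) = 1 + j3 → |·| ≈ 3.1623, ∠ ≈ 71.57°
|G| = 200 · 1.25 / (3.1623) ≈ 79.056
Gain = 20 log₁₀(79.056) ≈ 37.96 dB
∠G = (36.87°) − (71.57°) = -34.70°

38.0 dB, -34.7°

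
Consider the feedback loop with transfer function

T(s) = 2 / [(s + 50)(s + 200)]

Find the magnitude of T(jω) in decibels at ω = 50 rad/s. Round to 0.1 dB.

At s = jω = j50:
pole (s+50): 50 + j50 → |·| = √(50²+50²) = √5000 ≈ 70.711, ∠ = arctan(50/50) ≈ 45.00°
pole (s+200): 200 + j50 → |·| = √(200²+50²) = √42500 ≈ 206.16, ∠ = arctan(50/200) ≈ 14.04°
|T| = 2 / 14578 ≈ 0.00013719
Gain = 20 log₁₀(0.00013719) ≈ -77.25 dB

-77.3 dB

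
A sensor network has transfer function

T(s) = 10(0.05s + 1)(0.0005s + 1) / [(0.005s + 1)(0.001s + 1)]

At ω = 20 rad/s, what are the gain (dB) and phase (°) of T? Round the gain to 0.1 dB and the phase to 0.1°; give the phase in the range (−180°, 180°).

23.0 dB, 38.7°

At ω = 20 rad/s:
zero (1 + j20·0.05) = 1 + j1 → |·| ≈ 1.4142, ∠ ≈ 45.00°
zero (1 + j20·0.0005) = 1 + j0.01 → |·| ≈ 1, ∠ ≈ 0.57°
pole (1 + j20·0.005) = 1 + j0.1 → |·| ≈ 1.005, ∠ ≈ 5.71°
pole (1 + j20·0.001) = 1 + j0.02 → |·| ≈ 1.0002, ∠ ≈ 1.15°
|T| = 10 · 1.4142 · 1 / (1.005 · 1.0002) ≈ 14.069
Gain = 20 log₁₀(14.069) ≈ 22.97 dB
∠T = (45.00° + 0.57°) − (5.71° + 1.15°) = 38.71°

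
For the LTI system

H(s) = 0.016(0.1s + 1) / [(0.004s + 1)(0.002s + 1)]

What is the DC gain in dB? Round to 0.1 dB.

H(0) = 0.016 · 1 / 1 = 0.016
20 log₁₀(0.016) ≈ -35.92 dB

-35.9 dB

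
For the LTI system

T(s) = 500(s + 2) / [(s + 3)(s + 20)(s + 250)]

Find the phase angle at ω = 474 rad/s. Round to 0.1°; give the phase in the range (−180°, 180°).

At s = jω = j474:
zero (s+2): 2 + j474 → |·| = √(2²+474²) = √224680 ≈ 474, ∠ = arctan(474/2) ≈ 89.76°
pole (s+3): 3 + j474 → |·| = √(3²+474²) = √224685 ≈ 474.01, ∠ = arctan(474/3) ≈ 89.64°
pole (s+20): 20 + j474 → |·| = √(20²+474²) = √225076 ≈ 474.42, ∠ = arctan(474/20) ≈ 87.58°
pole (s+250): 250 + j474 → |·| = √(250²+474²) = √287176 ≈ 535.89, ∠ = arctan(474/250) ≈ 62.19°
∠T = 89.76° − 239.41° = -149.65°

-149.7°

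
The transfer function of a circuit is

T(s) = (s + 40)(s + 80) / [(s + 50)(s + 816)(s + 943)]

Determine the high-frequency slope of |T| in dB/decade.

-20 dB/decade

Each pole contributes −20 dB/decade at high frequency; each zero contributes +20 dB/decade.
Net: 2 zero(s) − 3 pole(s) → -20 dB/decade.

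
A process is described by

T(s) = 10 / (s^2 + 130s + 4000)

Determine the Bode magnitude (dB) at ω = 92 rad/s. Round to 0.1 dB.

Substitute s = j92:
Numerator: 10 = 10 + j0
Denominator: (j92)^2 + 130(j92) + 4000 = -4464 + j11960
|N| = √(10² + 0²) ≈ 10, ∠N ≈ 0.00°
|D| = √(4464² + 11960²) ≈ 12766, ∠D ≈ 110.47°
|T| = 10 / 12766 ≈ 0.00078333
Gain = 20 log₁₀(0.00078333) ≈ -62.12 dB

-62.1 dB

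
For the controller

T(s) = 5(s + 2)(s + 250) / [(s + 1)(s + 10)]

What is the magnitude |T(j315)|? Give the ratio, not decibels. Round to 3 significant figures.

At s = jω = j315:
zero (s+2): 2 + j315 → |·| = √(2²+315²) = √99229 ≈ 315.01, ∠ = arctan(315/2) ≈ 89.64°
zero (s+250): 250 + j315 → |·| = √(250²+315²) = √161725 ≈ 402.15, ∠ = arctan(315/250) ≈ 51.56°
pole (s+1): 1 + j315 → |·| = √(1²+315²) = √99226 ≈ 315, ∠ = arctan(315/1) ≈ 89.82°
pole (s+10): 10 + j315 → |·| = √(10²+315²) = √99325 ≈ 315.16, ∠ = arctan(315/10) ≈ 88.18°
|T| = 5 · 1.2668e+05 / 99275 ≈ 6.3803

6.38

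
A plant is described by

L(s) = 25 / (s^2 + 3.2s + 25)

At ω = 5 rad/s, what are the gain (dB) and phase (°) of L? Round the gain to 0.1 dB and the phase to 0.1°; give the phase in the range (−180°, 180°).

3.9 dB, -90.0°

At s = jω = j5:
quadratic: (j5)² + 3.2·j5 + 25 = 0 + j16 → |·| ≈ 16, ∠ ≈ 90.00°
|L| = 25 / 16 ≈ 1.5625
Gain = 20 log₁₀(1.5625) ≈ 3.88 dB
∠L = 0.00° − 90.00° = -90.00°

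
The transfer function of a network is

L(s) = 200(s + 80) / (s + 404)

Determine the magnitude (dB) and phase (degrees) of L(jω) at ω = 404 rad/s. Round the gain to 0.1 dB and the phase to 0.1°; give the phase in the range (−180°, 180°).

43.2 dB, 33.8°

At s = jω = j404:
zero (s+80): 80 + j404 → |·| = √(80²+404²) = √169616 ≈ 411.84, ∠ = arctan(404/80) ≈ 78.80°
pole (s+404): 404 + j404 → |·| = √(404²+404²) = √326432 ≈ 571.34, ∠ = arctan(404/404) ≈ 45.00°
|L| = 200 · 411.84 / 571.34 ≈ 144.17
Gain = 20 log₁₀(144.17) ≈ 43.18 dB
∠L = 78.80° − 45.00° = 33.80°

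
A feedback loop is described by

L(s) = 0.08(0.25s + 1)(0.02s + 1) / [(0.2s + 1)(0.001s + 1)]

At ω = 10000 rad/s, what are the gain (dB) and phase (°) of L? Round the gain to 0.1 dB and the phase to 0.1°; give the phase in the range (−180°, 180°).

6.0 dB, 5.4°

At ω = 10000 rad/s:
zero (1 + j10000·0.25) = 1 + j2500 → |·| ≈ 2500, ∠ ≈ 89.98°
zero (1 + j10000·0.02) = 1 + j200 → |·| ≈ 200, ∠ ≈ 89.71°
pole (1 + j10000·0.2) = 1 + j2000 → |·| ≈ 2000, ∠ ≈ 89.97°
pole (1 + j10000·0.001) = 1 + j10 → |·| ≈ 10.05, ∠ ≈ 84.29°
|L| = 0.08 · 2500 · 200 / (2000 · 10.05) ≈ 1.99
Gain = 20 log₁₀(1.99) ≈ 5.98 dB
∠L = (89.98° + 89.71°) − (89.97° + 84.29°) = 5.43°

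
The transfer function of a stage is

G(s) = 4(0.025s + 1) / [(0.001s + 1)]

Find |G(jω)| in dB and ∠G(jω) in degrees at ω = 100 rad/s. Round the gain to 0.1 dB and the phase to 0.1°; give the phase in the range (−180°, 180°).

At ω = 100 rad/s:
zero (1 + j100·0.025) = 1 + j2.5 → |·| ≈ 2.6926, ∠ ≈ 68.20°
pole (1 + j100·0.001) = 1 + j0.1 → |·| ≈ 1.005, ∠ ≈ 5.71°
|G| = 4 · 2.6926 / (1.005) ≈ 10.717
Gain = 20 log₁₀(10.717) ≈ 20.60 dB
∠G = (68.20°) − (5.71°) = 62.49°

20.6 dB, 62.5°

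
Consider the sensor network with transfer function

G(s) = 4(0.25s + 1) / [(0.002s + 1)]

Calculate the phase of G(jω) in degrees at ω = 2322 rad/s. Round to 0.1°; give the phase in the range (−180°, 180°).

12.1°

At ω = 2322 rad/s:
zero (1 + j2322·0.25) = 1 + j580.5 → |·| ≈ 580.5, ∠ ≈ 89.90°
pole (1 + j2322·0.002) = 1 + j4.644 → |·| ≈ 4.7504, ∠ ≈ 77.85°
∠G = (89.90°) − (77.85°) = 12.05°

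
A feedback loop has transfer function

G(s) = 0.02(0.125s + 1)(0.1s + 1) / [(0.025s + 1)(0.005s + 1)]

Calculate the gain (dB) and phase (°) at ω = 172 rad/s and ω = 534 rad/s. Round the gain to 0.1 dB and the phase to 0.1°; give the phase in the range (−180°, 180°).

ω = 172: 2.1 dB, 56.4°; ω = 534: 5.4 dB, 22.9°

At ω = 172 rad/s:
zero (1 + j172·0.125) = 1 + j21.5 → |·| ≈ 21.523, ∠ ≈ 87.34°
zero (1 + j172·0.1) = 1 + j17.2 → |·| ≈ 17.229, ∠ ≈ 86.67°
pole (1 + j172·0.025) = 1 + j4.3 → |·| ≈ 4.4147, ∠ ≈ 76.91°
pole (1 + j172·0.005) = 1 + j0.86 → |·| ≈ 1.3189, ∠ ≈ 40.70°
|G| = 0.02 · 21.523 · 17.229 / (4.4147 · 1.3189) ≈ 1.2737
Gain = 20 log₁₀(1.2737) ≈ 2.10 dB
∠G = (87.34° + 86.67°) − (76.91° + 40.70°) = 56.40°

At ω = 534 rad/s:
zero (1 + j534·0.125) = 1 + j66.75 → |·| ≈ 66.757, ∠ ≈ 89.14°
zero (1 + j534·0.1) = 1 + j53.4 → |·| ≈ 53.409, ∠ ≈ 88.93°
pole (1 + j534·0.025) = 1 + j13.35 → |·| ≈ 13.387, ∠ ≈ 85.72°
pole (1 + j534·0.005) = 1 + j2.67 → |·| ≈ 2.8511, ∠ ≈ 69.47°
|G| = 0.02 · 66.757 · 53.409 / (13.387 · 2.8511) ≈ 1.8683
Gain = 20 log₁₀(1.8683) ≈ 5.43 dB
∠G = (89.14° + 88.93°) − (85.72° + 69.47°) = 22.88°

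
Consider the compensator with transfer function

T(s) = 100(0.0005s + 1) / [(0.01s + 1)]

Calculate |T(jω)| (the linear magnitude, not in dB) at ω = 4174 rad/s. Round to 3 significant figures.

5.54

At ω = 4174 rad/s:
zero (1 + j4174·0.0005) = 1 + j2.087 → |·| ≈ 2.3142, ∠ ≈ 64.40°
pole (1 + j4174·0.01) = 1 + j41.74 → |·| ≈ 41.752, ∠ ≈ 88.63°
|T| = 100 · 2.3142 / (41.752) ≈ 5.5427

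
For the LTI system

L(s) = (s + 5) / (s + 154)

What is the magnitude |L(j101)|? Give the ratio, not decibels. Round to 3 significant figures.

Substitute s = j101:
Numerator: (j101) + 5 = 5 + j101
Denominator: (j101) + 154 = 154 + j101
|N| = √(5² + 101²) ≈ 101.12, ∠N ≈ 87.17°
|D| = √(154² + 101²) ≈ 184.17, ∠D ≈ 33.26°
|L| = 101.12 / 184.17 ≈ 0.54906

0.549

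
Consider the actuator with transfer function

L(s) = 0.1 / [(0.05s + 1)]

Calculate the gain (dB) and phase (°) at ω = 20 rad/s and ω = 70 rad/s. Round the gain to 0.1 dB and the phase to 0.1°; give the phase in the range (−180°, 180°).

At ω = 20 rad/s:
pole (1 + j20·0.05) = 1 + j1 → |·| ≈ 1.4142, ∠ ≈ 45.00°
|L| = 0.1 · 1 / (1.4142) ≈ 0.070711
Gain = 20 log₁₀(0.070711) ≈ -23.01 dB
∠L = (0°) − (45.00°) = -45.00°

At ω = 70 rad/s:
pole (1 + j70·0.05) = 1 + j3.5 → |·| ≈ 3.6401, ∠ ≈ 74.05°
|L| = 0.1 · 1 / (3.6401) ≈ 0.027472
Gain = 20 log₁₀(0.027472) ≈ -31.22 dB
∠L = (0°) − (74.05°) = -74.05°

ω = 20: -23.0 dB, -45.0°; ω = 70: -31.2 dB, -74.1°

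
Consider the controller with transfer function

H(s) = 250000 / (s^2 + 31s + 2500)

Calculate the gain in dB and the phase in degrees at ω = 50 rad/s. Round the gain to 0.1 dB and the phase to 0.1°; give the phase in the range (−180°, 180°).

At s = jω = j50:
quadratic: (j50)² + 31·j50 + 2500 = 0 + j1550 → |·| ≈ 1550, ∠ ≈ 90.00°
|H| = 250000 / 1550 ≈ 161.29
Gain = 20 log₁₀(161.29) ≈ 44.15 dB
∠H = 0.00° − 90.00° = -90.00°

44.2 dB, -90.0°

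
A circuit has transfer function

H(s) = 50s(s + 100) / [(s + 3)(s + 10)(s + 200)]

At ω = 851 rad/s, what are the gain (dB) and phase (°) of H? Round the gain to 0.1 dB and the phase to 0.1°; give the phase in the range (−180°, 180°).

-24.8 dB, -82.6°

At s = jω = j851:
zero (s+100): 100 + j851 → |·| = √(100²+851²) = √734201 ≈ 856.86, ∠ = arctan(851/100) ≈ 83.30°
zero at origin: s = j851 → |·| = 851, ∠ = 90.00°
pole (s+3): 3 + j851 → |·| = √(3²+851²) = √724210 ≈ 851.01, ∠ = arctan(851/3) ≈ 89.80°
pole (s+10): 10 + j851 → |·| = √(10²+851²) = √724301 ≈ 851.06, ∠ = arctan(851/10) ≈ 89.33°
pole (s+200): 200 + j851 → |·| = √(200²+851²) = √764201 ≈ 874.19, ∠ = arctan(851/200) ≈ 76.77°
|H| = 50 · 7.2919e+05 / 6.3314e+08 ≈ 0.057585
Gain = 20 log₁₀(0.057585) ≈ -24.79 dB
∠H = 173.30° − 255.90° = -82.60°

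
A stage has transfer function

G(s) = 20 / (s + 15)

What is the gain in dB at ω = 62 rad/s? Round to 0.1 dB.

-10.1 dB

Substitute s = j62:
Numerator: 20 = 20 + j0
Denominator: (j62) + 15 = 15 + j62
|N| = √(20² + 0²) ≈ 20, ∠N ≈ 0.00°
|D| = √(15² + 62²) ≈ 63.789, ∠D ≈ 76.40°
|G| = 20 / 63.789 ≈ 0.31353
Gain = 20 log₁₀(0.31353) ≈ -10.07 dB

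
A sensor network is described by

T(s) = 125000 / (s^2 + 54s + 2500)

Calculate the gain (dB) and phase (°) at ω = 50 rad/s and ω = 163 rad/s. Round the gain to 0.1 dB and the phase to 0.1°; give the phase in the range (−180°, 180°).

At s = jω = j50:
quadratic: (j50)² + 54·j50 + 2500 = 0 + j2700 → |·| ≈ 2700, ∠ ≈ 90.00°
|T| = 125000 / 2700 ≈ 46.296
Gain = 20 log₁₀(46.296) ≈ 33.31 dB
∠T = 0.00° − 90.00° = -90.00°

At s = jω = j163:
quadratic: (j163)² + 54·j163 + 2500 = -24069 + j8802 → |·| ≈ 25628, ∠ ≈ 159.91°
|T| = 125000 / 25628 ≈ 4.8775
Gain = 20 log₁₀(4.8775) ≈ 13.76 dB
∠T = 0.00° − 159.91° = -159.91°

ω = 50: 33.3 dB, -90.0°; ω = 163: 13.8 dB, -159.9°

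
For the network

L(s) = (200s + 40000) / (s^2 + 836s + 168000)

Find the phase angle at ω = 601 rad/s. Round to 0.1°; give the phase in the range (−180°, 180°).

Substitute s = j601:
Numerator: 200(j601) + 40000 = 40000 + j120200
Denominator: (j601)^2 + 836(j601) + 168000 = -193201 + j502436
|N| = √(40000² + 120200²) ≈ 1.2668e+05, ∠N ≈ 71.59°
|D| = √(193201² + 502436²) ≈ 5.383e+05, ∠D ≈ 111.03°
∠L = 71.59° − 111.03° = -39.44°

-39.4°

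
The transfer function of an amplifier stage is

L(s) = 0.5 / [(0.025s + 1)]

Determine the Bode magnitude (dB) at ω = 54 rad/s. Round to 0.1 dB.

At ω = 54 rad/s:
pole (1 + j54·0.025) = 1 + j1.35 → |·| ≈ 1.68, ∠ ≈ 53.47°
|L| = 0.5 · 1 / (1.68) ≈ 0.29762
Gain = 20 log₁₀(0.29762) ≈ -10.53 dB

-10.5 dB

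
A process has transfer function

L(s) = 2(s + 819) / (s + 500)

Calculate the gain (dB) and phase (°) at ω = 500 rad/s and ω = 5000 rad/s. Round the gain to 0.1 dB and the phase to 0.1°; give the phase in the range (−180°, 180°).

ω = 500: 8.7 dB, -13.6°; ω = 5000: 6.1 dB, -3.6°

At s = jω = j500:
zero (s+819): 819 + j500 → |·| = √(819²+500²) = √920761 ≈ 959.56, ∠ = arctan(500/819) ≈ 31.40°
pole (s+500): 500 + j500 → |·| = √(500²+500²) = √500000 ≈ 707.11, ∠ = arctan(500/500) ≈ 45.00°
|L| = 2 · 959.56 / 707.11 ≈ 2.714
Gain = 20 log₁₀(2.714) ≈ 8.67 dB
∠L = 31.40° − 45.00° = -13.60°

At s = jω = j5000:
zero (s+819): 819 + j5000 → |·| = √(819²+5000²) = √25670761 ≈ 5066.6, ∠ = arctan(5000/819) ≈ 80.70°
pole (s+500): 500 + j5000 → |·| = √(500²+5000²) = √25250000 ≈ 5024.9, ∠ = arctan(5000/500) ≈ 84.29°
|L| = 2 · 5066.6 / 5024.9 ≈ 2.0166
Gain = 20 log₁₀(2.0166) ≈ 6.09 dB
∠L = 80.70° − 84.29° = -3.59°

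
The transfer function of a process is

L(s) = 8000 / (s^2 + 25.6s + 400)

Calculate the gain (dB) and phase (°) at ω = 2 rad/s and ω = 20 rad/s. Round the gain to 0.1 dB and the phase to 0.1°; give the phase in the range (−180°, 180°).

ω = 2: 26.0 dB, -7.4°; ω = 20: 23.9 dB, -90.0°

At s = jω = j2:
quadratic: (j2)² + 25.6·j2 + 400 = 396 + j51.2 → |·| ≈ 399.3, ∠ ≈ 7.37°
|L| = 8000 / 399.3 ≈ 20.035
Gain = 20 log₁₀(20.035) ≈ 26.04 dB
∠L = 0.00° − 7.37° = -7.37°

At s = jω = j20:
quadratic: (j20)² + 25.6·j20 + 400 = 0 + j512 → |·| ≈ 512, ∠ ≈ 90.00°
|L| = 8000 / 512 ≈ 15.625
Gain = 20 log₁₀(15.625) ≈ 23.88 dB
∠L = 0.00° − 90.00° = -90.00°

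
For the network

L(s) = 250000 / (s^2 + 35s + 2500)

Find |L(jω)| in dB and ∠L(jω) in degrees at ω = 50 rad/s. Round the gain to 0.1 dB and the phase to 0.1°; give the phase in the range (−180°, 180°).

At s = jω = j50:
quadratic: (j50)² + 35·j50 + 2500 = 0 + j1750 → |·| ≈ 1750, ∠ ≈ 90.00°
|L| = 250000 / 1750 ≈ 142.86
Gain = 20 log₁₀(142.86) ≈ 43.10 dB
∠L = 0.00° − 90.00° = -90.00°

43.1 dB, -90.0°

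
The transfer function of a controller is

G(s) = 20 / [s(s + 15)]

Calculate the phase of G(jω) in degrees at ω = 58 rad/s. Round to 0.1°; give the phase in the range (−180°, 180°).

At s = jω = j58:
pole (s+15): 15 + j58 → |·| = √(15²+58²) = √3589 ≈ 59.908, ∠ = arctan(58/15) ≈ 75.50°
pole at origin: |s| = 58, ∠ = 90.00° (in denominator)
∠G = 0.00° − 165.50° = -165.50°

-165.5°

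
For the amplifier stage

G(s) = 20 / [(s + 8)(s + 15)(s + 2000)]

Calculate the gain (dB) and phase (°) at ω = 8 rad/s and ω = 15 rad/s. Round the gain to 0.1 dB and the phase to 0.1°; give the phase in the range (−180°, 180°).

At s = jω = j8:
pole (s+8): 8 + j8 → |·| = √(8²+8²) = √128 ≈ 11.314, ∠ = arctan(8/8) ≈ 45.00°
pole (s+15): 15 + j8 → |·| = √(15²+8²) = √289 ≈ 17, ∠ = arctan(8/15) ≈ 28.07°
pole (s+2000): 2000 + j8 → |·| = √(2000²+8²) = √4000064 ≈ 2000, ∠ = arctan(8/2000) ≈ 0.23°
|G| = 20 / 3.8468e+05 ≈ 5.1991e-05
Gain = 20 log₁₀(5.1991e-05) ≈ -85.68 dB
∠G = 0.00° − 73.30° = -73.30°

At s = jω = j15:
pole (s+8): 8 + j15 → |·| = √(8²+15²) = √289 ≈ 17, ∠ = arctan(15/8) ≈ 61.93°
pole (s+15): 15 + j15 → |·| = √(15²+15²) = √450 ≈ 21.213, ∠ = arctan(15/15) ≈ 45.00°
pole (s+2000): 2000 + j15 → |·| = √(2000²+15²) = √4000225 ≈ 2000.1, ∠ = arctan(15/2000) ≈ 0.43°
|G| = 20 / 7.2128e+05 ≈ 2.7728e-05
Gain = 20 log₁₀(2.7728e-05) ≈ -91.14 dB
∠G = 0.00° − 107.36° = -107.36°

ω = 8: -85.7 dB, -73.3°; ω = 15: -91.1 dB, -107.4°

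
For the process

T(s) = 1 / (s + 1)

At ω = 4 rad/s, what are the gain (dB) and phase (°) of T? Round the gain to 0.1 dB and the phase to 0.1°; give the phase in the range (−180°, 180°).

Substitute s = j4:
Numerator: 1 = 1 + j0
Denominator: (j4) + 1 = 1 + j4
|N| = √(1² + 0²) ≈ 1, ∠N ≈ 0.00°
|D| = √(1² + 4²) ≈ 4.1231, ∠D ≈ 75.96°
|T| = 1 / 4.1231 ≈ 0.24254
Gain = 20 log₁₀(0.24254) ≈ -12.30 dB
∠T = 0.00° − 75.96° = -75.96°

-12.3 dB, -76.0°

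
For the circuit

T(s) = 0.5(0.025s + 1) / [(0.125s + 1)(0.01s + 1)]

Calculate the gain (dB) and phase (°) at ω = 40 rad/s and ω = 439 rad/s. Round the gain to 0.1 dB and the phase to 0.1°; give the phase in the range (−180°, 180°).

At ω = 40 rad/s:
zero (1 + j40·0.025) = 1 + j1 → |·| ≈ 1.4142, ∠ ≈ 45.00°
pole (1 + j40·0.125) = 1 + j5 → |·| ≈ 5.099, ∠ ≈ 78.69°
pole (1 + j40·0.01) = 1 + j0.4 → |·| ≈ 1.077, ∠ ≈ 21.80°
|T| = 0.5 · 1.4142 / (5.099 · 1.077) ≈ 0.12876
Gain = 20 log₁₀(0.12876) ≈ -17.80 dB
∠T = (45.00°) − (78.69° + 21.80°) = -55.49°

At ω = 439 rad/s:
zero (1 + j439·0.025) = 1 + j10.975 → |·| ≈ 11.02, ∠ ≈ 84.79°
pole (1 + j439·0.125) = 1 + j54.875 → |·| ≈ 54.884, ∠ ≈ 88.96°
pole (1 + j439·0.01) = 1 + j4.39 → |·| ≈ 4.5025, ∠ ≈ 77.17°
|T| = 0.5 · 11.02 / (54.884 · 4.5025) ≈ 0.022297
Gain = 20 log₁₀(0.022297) ≈ -33.04 dB
∠T = (84.79°) − (88.96° + 77.17°) = -81.34°

ω = 40: -17.8 dB, -55.5°; ω = 439: -33.0 dB, -81.3°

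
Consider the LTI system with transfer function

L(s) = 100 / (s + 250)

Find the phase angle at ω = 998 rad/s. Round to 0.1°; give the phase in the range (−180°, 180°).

At s = jω = j998:
pole (s+250): 250 + j998 → |·| = √(250²+998²) = √1058504 ≈ 1028.8, ∠ = arctan(998/250) ≈ 75.94°
∠L = 0.00° − 75.94° = -75.94°

-75.9°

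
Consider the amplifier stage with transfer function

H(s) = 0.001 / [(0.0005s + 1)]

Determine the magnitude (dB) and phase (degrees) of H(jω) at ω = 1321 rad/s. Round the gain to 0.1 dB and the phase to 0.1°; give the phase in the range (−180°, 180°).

-61.6 dB, -33.4°

At ω = 1321 rad/s:
pole (1 + j1321·0.0005) = 1 + j0.6605 → |·| ≈ 1.1984, ∠ ≈ 33.44°
|H| = 0.001 · 1 / (1.1984) ≈ 0.00083445
Gain = 20 log₁₀(0.00083445) ≈ -61.57 dB
∠H = (0°) − (33.44°) = -33.44°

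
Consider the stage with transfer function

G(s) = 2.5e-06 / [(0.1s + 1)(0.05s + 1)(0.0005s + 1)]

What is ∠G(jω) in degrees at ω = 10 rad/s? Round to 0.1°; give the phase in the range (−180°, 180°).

At ω = 10 rad/s:
pole (1 + j10·0.1) = 1 + j1 → |·| ≈ 1.4142, ∠ ≈ 45.00°
pole (1 + j10·0.05) = 1 + j0.5 → |·| ≈ 1.118, ∠ ≈ 26.57°
pole (1 + j10·0.0005) = 1 + j0.005 → |·| ≈ 1, ∠ ≈ 0.29°
∠G = (0°) − (45.00° + 26.57° + 0.29°) = -71.86°

-71.9°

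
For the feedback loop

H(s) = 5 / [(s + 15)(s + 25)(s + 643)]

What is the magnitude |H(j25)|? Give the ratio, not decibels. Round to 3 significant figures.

7.54e-06

At s = jω = j25:
pole (s+15): 15 + j25 → |·| = √(15²+25²) = √850 ≈ 29.155, ∠ = arctan(25/15) ≈ 59.04°
pole (s+25): 25 + j25 → |·| = √(25²+25²) = √1250 ≈ 35.355, ∠ = arctan(25/25) ≈ 45.00°
pole (s+643): 643 + j25 → |·| = √(643²+25²) = √414074 ≈ 643.49, ∠ = arctan(25/643) ≈ 2.23°
|H| = 5 / 6.6329e+05 ≈ 7.5382e-06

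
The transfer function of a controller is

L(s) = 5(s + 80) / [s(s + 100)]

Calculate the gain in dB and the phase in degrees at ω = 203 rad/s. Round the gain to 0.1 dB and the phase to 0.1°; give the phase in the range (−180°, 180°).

At s = jω = j203:
zero (s+80): 80 + j203 → |·| = √(80²+203²) = √47609 ≈ 218.19, ∠ = arctan(203/80) ≈ 68.49°
pole (s+100): 100 + j203 → |·| = √(100²+203²) = √51209 ≈ 226.29, ∠ = arctan(203/100) ≈ 63.77°
pole at origin: |s| = 203, ∠ = 90.00° (in denominator)
|L| = 5 · 218.19 / 45937 ≈ 0.023749
Gain = 20 log₁₀(0.023749) ≈ -32.49 dB
∠L = 68.49° − 153.77° = -85.28°

-32.5 dB, -85.3°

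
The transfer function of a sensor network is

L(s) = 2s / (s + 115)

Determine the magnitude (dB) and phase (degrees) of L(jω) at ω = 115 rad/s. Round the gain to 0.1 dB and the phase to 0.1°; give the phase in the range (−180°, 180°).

At s = jω = j115:
zero at origin: s = j115 → |·| = 115, ∠ = 90.00°
pole (s+115): 115 + j115 → |·| = √(115²+115²) = √26450 ≈ 162.63, ∠ = arctan(115/115) ≈ 45.00°
|L| = 2 · 115 / 162.63 ≈ 1.4143
Gain = 20 log₁₀(1.4143) ≈ 3.01 dB
∠L = 90.00° − 45.00° = 45.00°

3.0 dB, 45.0°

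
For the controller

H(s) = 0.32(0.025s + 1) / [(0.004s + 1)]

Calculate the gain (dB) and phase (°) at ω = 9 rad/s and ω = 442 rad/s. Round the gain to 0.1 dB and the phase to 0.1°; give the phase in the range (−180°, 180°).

At ω = 9 rad/s:
zero (1 + j9·0.025) = 1 + j0.225 → |·| ≈ 1.025, ∠ ≈ 12.68°
pole (1 + j9·0.004) = 1 + j0.036 → |·| ≈ 1.0006, ∠ ≈ 2.06°
|H| = 0.32 · 1.025 / (1.0006) ≈ 0.3278
Gain = 20 log₁₀(0.3278) ≈ -9.69 dB
∠H = (12.68°) − (2.06°) = 10.62°

At ω = 442 rad/s:
zero (1 + j442·0.025) = 1 + j11.05 → |·| ≈ 11.095, ∠ ≈ 84.83°
pole (1 + j442·0.004) = 1 + j1.768 → |·| ≈ 2.0312, ∠ ≈ 60.51°
|H| = 0.32 · 11.095 / (2.0312) ≈ 1.7479
Gain = 20 log₁₀(1.7479) ≈ 4.85 dB
∠H = (84.83°) − (60.51°) = 24.32°

ω = 9: -9.7 dB, 10.6°; ω = 442: 4.9 dB, 24.3°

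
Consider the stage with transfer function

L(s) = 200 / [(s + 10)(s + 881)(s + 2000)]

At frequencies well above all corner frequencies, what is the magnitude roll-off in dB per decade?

Each pole contributes −20 dB/decade at high frequency; each zero contributes +20 dB/decade.
Net: 0 zero(s) − 3 pole(s) → -60 dB/decade.

-60 dB/decade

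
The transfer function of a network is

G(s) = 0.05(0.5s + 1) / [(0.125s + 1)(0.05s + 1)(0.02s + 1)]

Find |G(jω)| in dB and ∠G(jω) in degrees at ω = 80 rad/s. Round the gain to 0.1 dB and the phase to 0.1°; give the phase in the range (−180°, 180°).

-31.8 dB, -129.7°

At ω = 80 rad/s:
zero (1 + j80·0.5) = 1 + j40 → |·| ≈ 40.012, ∠ ≈ 88.57°
pole (1 + j80·0.125) = 1 + j10 → |·| ≈ 10.05, ∠ ≈ 84.29°
pole (1 + j80·0.05) = 1 + j4 → |·| ≈ 4.1231, ∠ ≈ 75.96°
pole (1 + j80·0.02) = 1 + j1.6 → |·| ≈ 1.8868, ∠ ≈ 57.99°
|G| = 0.05 · 40.012 / (10.05 · 4.1231 · 1.8868) ≈ 0.025588
Gain = 20 log₁₀(0.025588) ≈ -31.84 dB
∠G = (88.57°) − (84.29° + 75.96° + 57.99°) = -129.67°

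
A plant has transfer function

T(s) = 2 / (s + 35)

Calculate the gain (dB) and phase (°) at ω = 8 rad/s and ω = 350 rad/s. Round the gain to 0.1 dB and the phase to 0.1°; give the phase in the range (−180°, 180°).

Substitute s = j8:
Numerator: 2 = 2 + j0
Denominator: (j8) + 35 = 35 + j8
|N| = √(2² + 0²) ≈ 2, ∠N ≈ 0.00°
|D| = √(35² + 8²) ≈ 35.903, ∠D ≈ 12.88°
|T| = 2 / 35.903 ≈ 0.055706
Gain = 20 log₁₀(0.055706) ≈ -25.08 dB
∠T = 0.00° − 12.88° = -12.88°

Substitute s = j350:
Numerator: 2 = 2 + j0
Denominator: (j350) + 35 = 35 + j350
|N| = √(2² + 0²) ≈ 2, ∠N ≈ 0.00°
|D| = √(35² + 350²) ≈ 351.75, ∠D ≈ 84.29°
|T| = 2 / 351.75 ≈ 0.0056859
Gain = 20 log₁₀(0.0056859) ≈ -44.90 dB
∠T = 0.00° − 84.29° = -84.29°

ω = 8: -25.1 dB, -12.9°; ω = 350: -44.9 dB, -84.3°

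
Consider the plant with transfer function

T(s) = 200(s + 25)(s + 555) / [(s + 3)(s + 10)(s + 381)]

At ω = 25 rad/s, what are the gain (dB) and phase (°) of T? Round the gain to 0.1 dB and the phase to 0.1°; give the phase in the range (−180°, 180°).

At s = jω = j25:
zero (s+25): 25 + j25 → |·| = √(25²+25²) = √1250 ≈ 35.355, ∠ = arctan(25/25) ≈ 45.00°
zero (s+555): 555 + j25 → |·| = √(555²+25²) = √308650 ≈ 555.56, ∠ = arctan(25/555) ≈ 2.58°
pole (s+3): 3 + j25 → |·| = √(3²+25²) = √634 ≈ 25.179, ∠ = arctan(25/3) ≈ 83.16°
pole (s+10): 10 + j25 → |·| = √(10²+25²) = √725 ≈ 26.926, ∠ = arctan(25/10) ≈ 68.20°
pole (s+381): 381 + j25 → |·| = √(381²+25²) = √145786 ≈ 381.82, ∠ = arctan(25/381) ≈ 3.75°
|T| = 200 · 19642 / 2.5886e+05 ≈ 15.176
Gain = 20 log₁₀(15.176) ≈ 23.62 dB
∠T = 47.58° − 155.11° = -107.53°

23.6 dB, -107.5°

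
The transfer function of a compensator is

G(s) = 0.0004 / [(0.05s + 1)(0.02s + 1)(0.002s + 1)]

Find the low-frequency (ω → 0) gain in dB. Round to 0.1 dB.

-68.0 dB

G(0) = 0.0004 · 1 / 1 = 0.0004
20 log₁₀(0.0004) ≈ -67.96 dB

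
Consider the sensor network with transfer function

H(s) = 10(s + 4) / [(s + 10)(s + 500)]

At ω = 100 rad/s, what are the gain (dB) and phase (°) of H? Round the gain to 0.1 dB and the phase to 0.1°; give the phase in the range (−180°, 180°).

At s = jω = j100:
zero (s+4): 4 + j100 → |·| = √(4²+100²) = √10016 ≈ 100.08, ∠ = arctan(100/4) ≈ 87.71°
pole (s+10): 10 + j100 → |·| = √(10²+100²) = √10100 ≈ 100.5, ∠ = arctan(100/10) ≈ 84.29°
pole (s+500): 500 + j100 → |·| = √(500²+100²) = √260000 ≈ 509.9, ∠ = arctan(100/500) ≈ 11.31°
|H| = 10 · 100.08 / 51245 ≈ 0.01953
Gain = 20 log₁₀(0.01953) ≈ -34.19 dB
∠H = 87.71° − 95.60° = -7.89°

-34.2 dB, -7.9°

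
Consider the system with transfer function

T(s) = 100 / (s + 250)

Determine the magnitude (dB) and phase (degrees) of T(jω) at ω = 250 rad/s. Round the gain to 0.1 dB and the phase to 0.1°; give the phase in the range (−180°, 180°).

Substitute s = j250:
Numerator: 100 = 100 + j0
Denominator: (j250) + 250 = 250 + j250
|N| = √(100² + 0²) ≈ 100, ∠N ≈ 0.00°
|D| = √(250² + 250²) ≈ 353.55, ∠D ≈ 45.00°
|T| = 100 / 353.55 ≈ 0.28285
Gain = 20 log₁₀(0.28285) ≈ -10.97 dB
∠T = 0.00° − 45.00° = -45.00°

-11.0 dB, -45.0°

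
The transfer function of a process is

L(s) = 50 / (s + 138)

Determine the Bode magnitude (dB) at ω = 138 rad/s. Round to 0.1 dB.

-11.8 dB

At s = jω = j138:
pole (s+138): 138 + j138 → |·| = √(138²+138²) = √38088 ≈ 195.16, ∠ = arctan(138/138) ≈ 45.00°
|L| = 50 / 195.16 ≈ 0.2562
Gain = 20 log₁₀(0.2562) ≈ -11.83 dB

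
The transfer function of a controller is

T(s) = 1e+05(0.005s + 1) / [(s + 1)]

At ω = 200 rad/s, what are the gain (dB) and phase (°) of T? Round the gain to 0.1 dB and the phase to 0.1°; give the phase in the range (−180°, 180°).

At ω = 200 rad/s:
zero (1 + j200·0.005) = 1 + j1 → |·| ≈ 1.4142, ∠ ≈ 45.00°
pole (1 + j200·1) = 1 + j200 → |·| ≈ 200, ∠ ≈ 89.71°
|T| = 1e+05 · 1.4142 / (200) ≈ 707.1
Gain = 20 log₁₀(707.1) ≈ 56.99 dB
∠T = (45.00°) − (89.71°) = -44.71°

57.0 dB, -44.7°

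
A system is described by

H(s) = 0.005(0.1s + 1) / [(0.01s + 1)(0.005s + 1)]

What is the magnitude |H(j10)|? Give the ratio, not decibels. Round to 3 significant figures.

At ω = 10 rad/s:
zero (1 + j10·0.1) = 1 + j1 → |·| ≈ 1.4142, ∠ ≈ 45.00°
pole (1 + j10·0.01) = 1 + j0.1 → |·| ≈ 1.005, ∠ ≈ 5.71°
pole (1 + j10·0.005) = 1 + j0.05 → |·| ≈ 1.0012, ∠ ≈ 2.86°
|H| = 0.005 · 1.4142 / (1.005 · 1.0012) ≈ 0.0070274

0.00703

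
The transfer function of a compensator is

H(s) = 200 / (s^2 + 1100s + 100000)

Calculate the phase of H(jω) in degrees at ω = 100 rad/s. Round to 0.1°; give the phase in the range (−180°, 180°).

Substitute s = j100:
Numerator: 200 = 200 + j0
Denominator: (j100)^2 + 1100(j100) + 100000 = 90000 + j110000
|N| = √(200² + 0²) ≈ 200, ∠N ≈ 0.00°
|D| = √(90000² + 110000²) ≈ 1.4213e+05, ∠D ≈ 50.71°
∠H = 0.00° − 50.71° = -50.71°

-50.7°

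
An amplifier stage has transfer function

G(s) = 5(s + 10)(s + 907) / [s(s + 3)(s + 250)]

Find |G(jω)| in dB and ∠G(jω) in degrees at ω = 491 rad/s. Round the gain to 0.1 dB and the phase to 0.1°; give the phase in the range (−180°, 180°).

-34.4 dB, -125.4°

At s = jω = j491:
zero (s+10): 10 + j491 → |·| = √(10²+491²) = √241181 ≈ 491.1, ∠ = arctan(491/10) ≈ 88.83°
zero (s+907): 907 + j491 → |·| = √(907²+491²) = √1063730 ≈ 1031.4, ∠ = arctan(491/907) ≈ 28.43°
pole (s+3): 3 + j491 → |·| = √(3²+491²) = √241090 ≈ 491.01, ∠ = arctan(491/3) ≈ 89.65°
pole (s+250): 250 + j491 → |·| = √(250²+491²) = √303581 ≈ 550.98, ∠ = arctan(491/250) ≈ 63.02°
pole at origin: |s| = 491, ∠ = 90.00° (in denominator)
|G| = 5 · 5.0652e+05 / 1.3283e+08 ≈ 0.019066
Gain = 20 log₁₀(0.019066) ≈ -34.39 dB
∠G = 117.26° − 242.67° = -125.41°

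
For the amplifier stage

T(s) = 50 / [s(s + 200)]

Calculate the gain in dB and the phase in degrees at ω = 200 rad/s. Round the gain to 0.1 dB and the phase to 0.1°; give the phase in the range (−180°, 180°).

At s = jω = j200:
pole (s+200): 200 + j200 → |·| = √(200²+200²) = √80000 ≈ 282.84, ∠ = arctan(200/200) ≈ 45.00°
pole at origin: |s| = 200, ∠ = 90.00° (in denominator)
|T| = 50 / 56568 ≈ 0.00088389
Gain = 20 log₁₀(0.00088389) ≈ -61.07 dB
∠T = 0.00° − 135.00° = -135.00°

-61.1 dB, -135.0°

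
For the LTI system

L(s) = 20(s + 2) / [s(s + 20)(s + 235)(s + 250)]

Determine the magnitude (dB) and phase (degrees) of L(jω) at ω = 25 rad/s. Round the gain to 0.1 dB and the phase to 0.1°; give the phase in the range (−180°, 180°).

-99.5 dB, -67.7°

At s = jω = j25:
zero (s+2): 2 + j25 → |·| = √(2²+25²) = √629 ≈ 25.08, ∠ = arctan(25/2) ≈ 85.43°
pole (s+20): 20 + j25 → |·| = √(20²+25²) = √1025 ≈ 32.016, ∠ = arctan(25/20) ≈ 51.34°
pole (s+235): 235 + j25 → |·| = √(235²+25²) = √55850 ≈ 236.33, ∠ = arctan(25/235) ≈ 6.07°
pole (s+250): 250 + j25 → |·| = √(250²+25²) = √63125 ≈ 251.25, ∠ = arctan(25/250) ≈ 5.71°
pole at origin: |s| = 25, ∠ = 90.00° (in denominator)
|L| = 20 · 25.08 / 4.7526e+07 ≈ 1.0554e-05
Gain = 20 log₁₀(1.0554e-05) ≈ -99.53 dB
∠L = 85.43° − 153.12° = -67.69°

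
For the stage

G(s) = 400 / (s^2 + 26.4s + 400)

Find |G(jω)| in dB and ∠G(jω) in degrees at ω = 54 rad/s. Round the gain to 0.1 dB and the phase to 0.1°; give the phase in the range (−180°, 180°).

-17.2 dB, -150.5°

At s = jω = j54:
quadratic: (j54)² + 26.4·j54 + 400 = -2516 + j1425.6 → |·| ≈ 2891.8, ∠ ≈ 150.46°
|G| = 400 / 2891.8 ≈ 0.13832
Gain = 20 log₁₀(0.13832) ≈ -17.18 dB
∠G = 0.00° − 150.46° = -150.46°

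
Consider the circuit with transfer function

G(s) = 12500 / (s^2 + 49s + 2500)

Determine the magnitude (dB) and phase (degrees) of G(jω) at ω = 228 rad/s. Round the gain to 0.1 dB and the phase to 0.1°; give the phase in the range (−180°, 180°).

-12.2 dB, -167.3°

At s = jω = j228:
quadratic: (j228)² + 49·j228 + 2500 = -49484 + j11172 → |·| ≈ 50729, ∠ ≈ 167.28°
|G| = 12500 / 50729 ≈ 0.24641
Gain = 20 log₁₀(0.24641) ≈ -12.17 dB
∠G = 0.00° − 167.28° = -167.28°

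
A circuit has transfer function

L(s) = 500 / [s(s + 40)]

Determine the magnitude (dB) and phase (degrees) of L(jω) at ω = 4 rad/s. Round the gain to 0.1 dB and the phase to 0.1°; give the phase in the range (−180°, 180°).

9.9 dB, -95.7°

At s = jω = j4:
pole (s+40): 40 + j4 → |·| = √(40²+4²) = √1616 ≈ 40.2, ∠ = arctan(4/40) ≈ 5.71°
pole at origin: |s| = 4, ∠ = 90.00° (in denominator)
|L| = 500 / 160.8 ≈ 3.1095
Gain = 20 log₁₀(3.1095) ≈ 9.85 dB
∠L = 0.00° − 95.71° = -95.71°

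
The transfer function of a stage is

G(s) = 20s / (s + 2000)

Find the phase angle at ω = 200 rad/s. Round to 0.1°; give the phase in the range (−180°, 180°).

84.3°

At s = jω = j200:
zero at origin: s = j200 → |·| = 200, ∠ = 90.00°
pole (s+2000): 2000 + j200 → |·| = √(2000²+200²) = √4040000 ≈ 2010, ∠ = arctan(200/2000) ≈ 5.71°
∠G = 90.00° − 5.71° = 84.29°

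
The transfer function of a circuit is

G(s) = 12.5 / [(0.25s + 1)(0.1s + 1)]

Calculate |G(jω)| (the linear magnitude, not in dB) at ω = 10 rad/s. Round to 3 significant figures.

3.28

At ω = 10 rad/s:
pole (1 + j10·0.25) = 1 + j2.5 → |·| ≈ 2.6926, ∠ ≈ 68.20°
pole (1 + j10·0.1) = 1 + j1 → |·| ≈ 1.4142, ∠ ≈ 45.00°
|G| = 12.5 · 1 / (2.6926 · 1.4142) ≈ 3.2827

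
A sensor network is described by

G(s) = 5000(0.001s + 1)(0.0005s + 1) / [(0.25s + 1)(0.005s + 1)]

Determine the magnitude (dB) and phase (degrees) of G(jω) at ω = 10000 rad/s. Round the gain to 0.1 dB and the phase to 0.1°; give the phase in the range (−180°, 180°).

At ω = 10000 rad/s:
zero (1 + j10000·0.001) = 1 + j10 → |·| ≈ 10.05, ∠ ≈ 84.29°
zero (1 + j10000·0.0005) = 1 + j5 → |·| ≈ 5.099, ∠ ≈ 78.69°
pole (1 + j10000·0.25) = 1 + j2500 → |·| ≈ 2500, ∠ ≈ 89.98°
pole (1 + j10000·0.005) = 1 + j50 → |·| ≈ 50.01, ∠ ≈ 88.85°
|G| = 5000 · 10.05 · 5.099 / (2500 · 50.01) ≈ 2.0494
Gain = 20 log₁₀(2.0494) ≈ 6.23 dB
∠G = (84.29° + 78.69°) − (89.98° + 88.85°) = -15.85°

6.2 dB, -15.9°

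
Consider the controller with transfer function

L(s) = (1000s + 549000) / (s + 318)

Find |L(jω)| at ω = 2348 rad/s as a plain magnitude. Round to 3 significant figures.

Substitute s = j2348:
Numerator: 1000(j2348) + 549000 = 549000 + j2348000
Denominator: (j2348) + 318 = 318 + j2348
|N| = √(549000² + 2348000²) ≈ 2.4113e+06, ∠N ≈ 76.84°
|D| = √(318² + 2348²) ≈ 2369.4, ∠D ≈ 82.29°
|L| = 2.4113e+06 / 2369.4 ≈ 1017.7

1.02e+03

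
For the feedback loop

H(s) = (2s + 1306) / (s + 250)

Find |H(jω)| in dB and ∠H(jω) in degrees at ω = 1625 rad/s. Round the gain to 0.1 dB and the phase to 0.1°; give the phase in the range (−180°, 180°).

6.6 dB, -13.1°

Substitute s = j1625:
Numerator: 2(j1625) + 1306 = 1306 + j3250
Denominator: (j1625) + 250 = 250 + j1625
|N| = √(1306² + 3250²) ≈ 3502.6, ∠N ≈ 68.11°
|D| = √(250² + 1625²) ≈ 1644.1, ∠D ≈ 81.25°
|H| = 3502.6 / 1644.1 ≈ 2.1304
Gain = 20 log₁₀(2.1304) ≈ 6.57 dB
∠H = 68.11° − 81.25° = -13.14°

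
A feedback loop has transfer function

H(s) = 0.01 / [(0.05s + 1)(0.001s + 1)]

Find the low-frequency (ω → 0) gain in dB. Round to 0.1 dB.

H(0) = 0.01 · 1 / 1 = 0.01
20 log₁₀(0.01) ≈ -40.00 dB

-40.0 dB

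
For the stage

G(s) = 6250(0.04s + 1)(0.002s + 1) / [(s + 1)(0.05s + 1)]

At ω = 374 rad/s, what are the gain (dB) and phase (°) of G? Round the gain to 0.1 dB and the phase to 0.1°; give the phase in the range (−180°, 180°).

At ω = 374 rad/s:
zero (1 + j374·0.04) = 1 + j14.96 → |·| ≈ 14.993, ∠ ≈ 86.18°
zero (1 + j374·0.002) = 1 + j0.748 → |·| ≈ 1.2488, ∠ ≈ 36.80°
pole (1 + j374·1) = 1 + j374 → |·| ≈ 374, ∠ ≈ 89.85°
pole (1 + j374·0.05) = 1 + j18.7 → |·| ≈ 18.727, ∠ ≈ 86.94°
|G| = 6250 · 14.993 · 1.2488 / (374 · 18.727) ≈ 16.708
Gain = 20 log₁₀(16.708) ≈ 24.46 dB
∠G = (86.18° + 36.80°) − (89.85° + 86.94°) = -53.81°

24.5 dB, -53.8°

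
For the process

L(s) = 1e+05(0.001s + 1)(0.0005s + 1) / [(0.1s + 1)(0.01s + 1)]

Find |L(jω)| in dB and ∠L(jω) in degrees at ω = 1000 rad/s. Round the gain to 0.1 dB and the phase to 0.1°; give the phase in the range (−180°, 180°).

43.9 dB, -102.2°

At ω = 1000 rad/s:
zero (1 + j1000·0.001) = 1 + j1 → |·| ≈ 1.4142, ∠ ≈ 45.00°
zero (1 + j1000·0.0005) = 1 + j0.5 → |·| ≈ 1.118, ∠ ≈ 26.57°
pole (1 + j1000·0.1) = 1 + j100 → |·| ≈ 100, ∠ ≈ 89.43°
pole (1 + j1000·0.01) = 1 + j10 → |·| ≈ 10.05, ∠ ≈ 84.29°
|L| = 1e+05 · 1.4142 · 1.118 / (100 · 10.05) ≈ 157.32
Gain = 20 log₁₀(157.32) ≈ 43.94 dB
∠L = (45.00° + 26.57°) − (89.43° + 84.29°) = -102.15°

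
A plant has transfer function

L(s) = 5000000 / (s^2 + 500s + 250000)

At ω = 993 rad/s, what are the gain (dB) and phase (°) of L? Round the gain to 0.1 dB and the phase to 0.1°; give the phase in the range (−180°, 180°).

15.0 dB, -146.0°

At s = jω = j993:
quadratic: (j993)² + 500·j993 + 250000 = -736049 + j496500 → |·| ≈ 8.8785e+05, ∠ ≈ 146.00°
|L| = 5000000 / 8.8785e+05 ≈ 5.6316
Gain = 20 log₁₀(5.6316) ≈ 15.01 dB
∠L = 0.00° − 146.00° = -146.00°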